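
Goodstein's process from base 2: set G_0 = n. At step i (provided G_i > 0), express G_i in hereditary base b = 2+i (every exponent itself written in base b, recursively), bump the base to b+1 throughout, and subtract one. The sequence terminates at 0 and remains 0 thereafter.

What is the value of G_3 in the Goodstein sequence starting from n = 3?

G_0=3  [base 2] 2 + 1  →[2↦3]→  3 + 1 = 4  −1 ⇒ G_1=3
G_1=3  [base 3] 3  →[3↦4]→  4 = 4  −1 ⇒ G_2=3
G_2=3  [base 4] 3  →[4↦5]→  3 = 3  −1 ⇒ G_3=2
G_3=2  [base 5] 2  →[5↦6]→  2 = 2  −1 ⇒ G_4=1

2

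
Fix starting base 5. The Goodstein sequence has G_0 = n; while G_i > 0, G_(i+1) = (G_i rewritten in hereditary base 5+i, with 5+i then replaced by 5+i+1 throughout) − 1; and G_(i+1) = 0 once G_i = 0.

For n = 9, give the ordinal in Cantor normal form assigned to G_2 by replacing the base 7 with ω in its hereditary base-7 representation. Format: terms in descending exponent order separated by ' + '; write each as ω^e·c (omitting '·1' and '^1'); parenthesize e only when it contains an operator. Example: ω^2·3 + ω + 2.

9 —HB5→ 5 + 4 —bump→ 6 + 4 = 10 —(−1)→ 9
9 —HB6→ 6 + 3 —bump→ 7 + 3 = 10 —(−1)→ 9
9 —HB7→ 7 + 2 —bump→ 8 + 2 = 10 —(−1)→ 9

ω + 2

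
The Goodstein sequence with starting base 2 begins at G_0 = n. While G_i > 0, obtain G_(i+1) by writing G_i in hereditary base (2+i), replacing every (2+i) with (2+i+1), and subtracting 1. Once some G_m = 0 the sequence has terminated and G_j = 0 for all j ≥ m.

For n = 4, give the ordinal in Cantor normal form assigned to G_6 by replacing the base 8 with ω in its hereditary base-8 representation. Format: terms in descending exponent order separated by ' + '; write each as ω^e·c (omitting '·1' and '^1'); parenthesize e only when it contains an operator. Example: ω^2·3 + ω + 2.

ω^2·2 + ω + 3

[0] 4 ≡ 2^2 (base 2). Lift 3: 27. −1: 26.
[1] 26 ≡ 2·3^2 + 2·3 + 2 (base 3). Lift 4: 42. −1: 41.
[2] 41 ≡ 2·4^2 + 2·4 + 1 (base 4). Lift 5: 61. −1: 60.
[3] 60 ≡ 2·5^2 + 2·5 (base 5). Lift 6: 84. −1: 83.
[4] 83 ≡ 2·6^2 + 6 + 5 (base 6). Lift 7: 110. −1: 109.
[5] 109 ≡ 2·7^2 + 7 + 4 (base 7). Lift 8: 140. −1: 139.
[6] 139 ≡ 2·8^2 + 8 + 3 (base 8). Lift 9: 174. −1: 173.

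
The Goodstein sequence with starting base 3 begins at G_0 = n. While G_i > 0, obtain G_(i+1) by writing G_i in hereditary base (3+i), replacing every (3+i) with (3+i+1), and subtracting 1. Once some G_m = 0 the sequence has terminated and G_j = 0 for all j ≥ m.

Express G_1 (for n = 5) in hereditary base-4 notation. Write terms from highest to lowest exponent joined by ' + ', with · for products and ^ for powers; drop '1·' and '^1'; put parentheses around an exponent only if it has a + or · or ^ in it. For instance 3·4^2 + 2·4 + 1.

4 + 1

[0] 5 ≡ 3 + 2 (base 3). Lift 4: 6. −1: 5.
[1] 5 ≡ 4 + 1 (base 4). Lift 5: 6. −1: 5.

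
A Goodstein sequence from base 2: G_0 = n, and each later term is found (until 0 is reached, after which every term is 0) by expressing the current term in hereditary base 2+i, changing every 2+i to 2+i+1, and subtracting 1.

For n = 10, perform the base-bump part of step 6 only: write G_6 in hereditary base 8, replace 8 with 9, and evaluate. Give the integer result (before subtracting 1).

G_0=10  [base 2] 2^(2 + 1) + 2  →[2↦3]→  3^(3 + 1) + 3 = 84  −1 ⇒ G_1=83
G_1=83  [base 3] 3^(3 + 1) + 2  →[3↦4]→  4^(4 + 1) + 2 = 1026  −1 ⇒ G_2=1025
G_2=1025  [base 4] 4^(4 + 1) + 1  →[4↦5]→  5^(5 + 1) + 1 = 15626  −1 ⇒ G_3=15625
G_3=15625  [base 5] 5^(5 + 1)  →[5↦6]→  6^(6 + 1) = 279936  −1 ⇒ G_4=279935
G_4=279935  [base 6] 5·6^6 + 5·6^5 + 5·6^4 + 5·6^3 + 5·6^2 + 5·6 + 5  →[6↦7]→  5·7^7 + 5·7^5 + 5·7^4 + 5·7^3 + 5·7^2 + 5·7 + 5 = 4215755  −1 ⇒ G_5=4215754
G_5=4215754  [base 7] 5·7^7 + 5·7^5 + 5·7^4 + 5·7^3 + 5·7^2 + 5·7 + 4  →[7↦8]→  5·8^8 + 5·8^5 + 5·8^4 + 5·8^3 + 5·8^2 + 5·8 + 4 = 84073324  −1 ⇒ G_6=84073323
G_6=84073323  [base 8] 5·8^8 + 5·8^5 + 5·8^4 + 5·8^3 + 5·8^2 + 5·8 + 3  →[8↦9]→  5·9^9 + 5·9^5 + 5·9^4 + 5·9^3 + 5·9^2 + 5·9 + 3 = 1937434593  −1 ⇒ G_7=1937434592

1937434593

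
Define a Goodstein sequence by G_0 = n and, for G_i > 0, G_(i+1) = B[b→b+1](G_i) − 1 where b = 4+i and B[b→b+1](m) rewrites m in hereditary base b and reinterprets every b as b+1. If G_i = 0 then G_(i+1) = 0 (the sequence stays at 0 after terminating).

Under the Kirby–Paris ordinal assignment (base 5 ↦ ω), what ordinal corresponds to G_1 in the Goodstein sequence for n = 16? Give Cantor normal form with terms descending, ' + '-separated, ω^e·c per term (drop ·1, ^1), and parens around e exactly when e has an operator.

ω·4 + 4

G_0=16  [base 4] 4^2  →[4↦5]→  5^2 = 25  −1 ⇒ G_1=24
G_1=24  [base 5] 4·5 + 4  →[5↦6]→  4·6 + 4 = 28  −1 ⇒ G_2=27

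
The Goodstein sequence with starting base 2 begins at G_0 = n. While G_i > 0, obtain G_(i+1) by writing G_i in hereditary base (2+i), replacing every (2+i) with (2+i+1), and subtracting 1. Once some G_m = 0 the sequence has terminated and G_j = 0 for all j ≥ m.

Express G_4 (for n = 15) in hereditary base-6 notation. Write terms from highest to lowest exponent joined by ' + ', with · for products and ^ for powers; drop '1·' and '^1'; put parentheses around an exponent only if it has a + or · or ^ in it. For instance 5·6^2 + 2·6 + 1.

i=0: 15 = 2^(2 + 1) + 2^2 + 2 + 1 (b=2); 2→3: 3^(3 + 1) + 3^3 + 3 + 1 = 112; 112−1 = 111
i=1: 111 = 3^(3 + 1) + 3^3 + 3 (b=3); 3→4: 4^(4 + 1) + 4^4 + 4 = 1284; 1284−1 = 1283
i=2: 1283 = 4^(4 + 1) + 4^4 + 3 (b=4); 4→5: 5^(5 + 1) + 5^5 + 3 = 18753; 18753−1 = 18752
i=3: 18752 = 5^(5 + 1) + 5^5 + 2 (b=5); 5→6: 6^(6 + 1) + 6^6 + 2 = 326594; 326594−1 = 326593
i=4: 326593 = 6^(6 + 1) + 6^6 + 1 (b=6); 6→7: 7^(7 + 1) + 7^7 + 1 = 6588345; 6588345−1 = 6588344

6^(6 + 1) + 6^6 + 1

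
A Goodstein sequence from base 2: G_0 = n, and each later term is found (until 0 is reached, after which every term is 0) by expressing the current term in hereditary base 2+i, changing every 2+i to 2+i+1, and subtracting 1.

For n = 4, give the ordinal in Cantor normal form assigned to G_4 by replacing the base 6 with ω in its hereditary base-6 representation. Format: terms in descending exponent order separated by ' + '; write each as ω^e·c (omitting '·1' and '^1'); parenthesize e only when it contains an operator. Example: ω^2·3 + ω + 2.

base 2: 4 = 2^2; at 3: 3^3 = 27; next = 26
base 3: 26 = 2·3^2 + 2·3 + 2; at 4: 2·4^2 + 2·4 + 2 = 42; next = 41
base 4: 41 = 2·4^2 + 2·4 + 1; at 5: 2·5^2 + 2·5 + 1 = 61; next = 60
base 5: 60 = 2·5^2 + 2·5; at 6: 2·6^2 + 2·6 = 84; next = 83
base 6: 83 = 2·6^2 + 6 + 5; at 7: 2·7^2 + 7 + 5 = 110; next = 109

ω^2·2 + ω + 5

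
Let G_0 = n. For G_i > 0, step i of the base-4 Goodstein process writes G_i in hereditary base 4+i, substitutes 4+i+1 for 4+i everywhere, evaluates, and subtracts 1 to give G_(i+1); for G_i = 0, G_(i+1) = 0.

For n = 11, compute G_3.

11 —HB4→ 2·4 + 3 —bump→ 2·5 + 3 = 13 —(−1)→ 12
12 —HB5→ 2·5 + 2 —bump→ 2·6 + 2 = 14 —(−1)→ 13
13 —HB6→ 2·6 + 1 —bump→ 2·7 + 1 = 15 —(−1)→ 14
14 —HB7→ 2·7 —bump→ 2·8 = 16 —(−1)→ 15

14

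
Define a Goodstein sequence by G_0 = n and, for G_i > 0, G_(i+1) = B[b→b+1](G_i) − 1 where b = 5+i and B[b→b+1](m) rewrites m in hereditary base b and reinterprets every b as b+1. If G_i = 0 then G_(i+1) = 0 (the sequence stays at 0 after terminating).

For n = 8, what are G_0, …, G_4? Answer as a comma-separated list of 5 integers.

8, 8, 8, 8, 8

base 5: 8 = 5 + 3; at 6: 6 + 3 = 9; next = 8
base 6: 8 = 6 + 2; at 7: 7 + 2 = 9; next = 8
base 7: 8 = 7 + 1; at 8: 8 + 1 = 9; next = 8
base 8: 8 = 8; at 9: 9 = 9; next = 8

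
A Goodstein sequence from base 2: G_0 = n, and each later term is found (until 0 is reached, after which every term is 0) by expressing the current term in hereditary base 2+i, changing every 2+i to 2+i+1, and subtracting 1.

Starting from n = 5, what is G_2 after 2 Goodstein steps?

255

[0] 5 ≡ 2^2 + 1 (base 2). Lift 3: 28. −1: 27.
[1] 27 ≡ 3^3 (base 3). Lift 4: 256. −1: 255.
[2] 255 ≡ 3·4^3 + 3·4^2 + 3·4 + 3 (base 4). Lift 5: 468. −1: 467.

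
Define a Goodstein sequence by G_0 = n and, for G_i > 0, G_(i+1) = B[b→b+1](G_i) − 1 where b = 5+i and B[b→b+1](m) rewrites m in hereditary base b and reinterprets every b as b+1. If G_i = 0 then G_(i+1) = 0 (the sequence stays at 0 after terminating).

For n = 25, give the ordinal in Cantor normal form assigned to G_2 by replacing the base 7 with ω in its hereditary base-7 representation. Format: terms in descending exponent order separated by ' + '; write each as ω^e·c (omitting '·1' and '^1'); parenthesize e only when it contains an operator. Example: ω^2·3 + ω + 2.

base 5: 25 = 5^2; at 6: 6^2 = 36; next = 35
base 6: 35 = 5·6 + 5; at 7: 5·7 + 5 = 40; next = 39
base 7: 39 = 5·7 + 4; at 8: 5·8 + 4 = 44; next = 43

ω·5 + 4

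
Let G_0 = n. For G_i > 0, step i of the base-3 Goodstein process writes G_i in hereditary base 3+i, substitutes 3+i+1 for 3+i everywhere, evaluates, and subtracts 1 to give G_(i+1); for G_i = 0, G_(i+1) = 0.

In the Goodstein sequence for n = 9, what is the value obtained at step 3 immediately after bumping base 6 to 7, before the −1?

9 —HB3→ 3^2 —bump→ 4^2 = 16 —(−1)→ 15
15 —HB4→ 3·4 + 3 —bump→ 3·5 + 3 = 18 —(−1)→ 17
17 —HB5→ 3·5 + 2 —bump→ 3·6 + 2 = 20 —(−1)→ 19
19 —HB6→ 3·6 + 1 —bump→ 3·7 + 1 = 22 —(−1)→ 21

22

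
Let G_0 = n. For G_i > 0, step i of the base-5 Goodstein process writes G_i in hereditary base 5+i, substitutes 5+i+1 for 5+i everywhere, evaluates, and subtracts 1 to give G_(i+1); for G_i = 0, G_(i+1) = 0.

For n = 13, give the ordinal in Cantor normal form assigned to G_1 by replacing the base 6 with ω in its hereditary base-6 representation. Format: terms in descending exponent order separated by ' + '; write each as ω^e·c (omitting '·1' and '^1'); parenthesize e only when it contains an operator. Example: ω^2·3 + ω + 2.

ω·2 + 2

G_0 = 13. HB_5(13) = 2·5 + 3. Bump = 15. G_1 = 14.
G_1 = 14. HB_6(14) = 2·6 + 2. Bump = 16. G_2 = 15.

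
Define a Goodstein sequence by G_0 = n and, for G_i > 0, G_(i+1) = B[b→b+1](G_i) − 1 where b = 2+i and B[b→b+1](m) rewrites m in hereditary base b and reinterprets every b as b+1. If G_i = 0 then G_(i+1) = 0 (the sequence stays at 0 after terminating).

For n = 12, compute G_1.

(0) 12|_2 = 2^(2 + 1) + 2^2 ↦ 3^(3 + 1) + 3^3|_3 = 108 ⇒ 107
(1) 107|_3 = 3^(3 + 1) + 2·3^2 + 2·3 + 2 ↦ 4^(4 + 1) + 2·4^2 + 2·4 + 2|_4 = 1066 ⇒ 1065

107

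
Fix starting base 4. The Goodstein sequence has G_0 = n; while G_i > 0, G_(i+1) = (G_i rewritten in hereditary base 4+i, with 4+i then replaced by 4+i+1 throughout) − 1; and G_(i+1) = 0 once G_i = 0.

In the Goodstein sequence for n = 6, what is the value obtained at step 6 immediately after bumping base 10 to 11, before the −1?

3

G_0=6  [base 4] 4 + 2  →[4↦5]→  5 + 2 = 7  −1 ⇒ G_1=6
G_1=6  [base 5] 5 + 1  →[5↦6]→  6 + 1 = 7  −1 ⇒ G_2=6
G_2=6  [base 6] 6  →[6↦7]→  7 = 7  −1 ⇒ G_3=6
G_3=6  [base 7] 6  →[7↦8]→  6 = 6  −1 ⇒ G_4=5
G_4=5  [base 8] 5  →[8↦9]→  5 = 5  −1 ⇒ G_5=4
G_5=4  [base 9] 4  →[9↦10]→  4 = 4  −1 ⇒ G_6=3
G_6=3  [base 10] 3  →[10↦11]→  3 = 3  −1 ⇒ G_7=2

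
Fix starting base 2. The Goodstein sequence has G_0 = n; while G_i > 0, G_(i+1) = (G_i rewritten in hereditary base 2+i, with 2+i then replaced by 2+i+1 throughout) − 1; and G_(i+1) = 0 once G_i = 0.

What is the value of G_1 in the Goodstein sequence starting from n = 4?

4 —HB2→ 2^2 —bump→ 3^3 = 27 —(−1)→ 26
26 —HB3→ 2·3^2 + 2·3 + 2 —bump→ 2·4^2 + 2·4 + 2 = 42 —(−1)→ 41

26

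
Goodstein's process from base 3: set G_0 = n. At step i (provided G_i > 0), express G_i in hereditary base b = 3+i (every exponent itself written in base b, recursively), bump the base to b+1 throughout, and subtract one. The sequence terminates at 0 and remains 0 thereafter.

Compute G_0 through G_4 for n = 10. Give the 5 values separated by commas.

i=0: 10 = 3^2 + 1 (b=3); 3→4: 4^2 + 1 = 17; 17−1 = 16
i=1: 16 = 4^2 (b=4); 4→5: 5^2 = 25; 25−1 = 24
i=2: 24 = 4·5 + 4 (b=5); 5→6: 4·6 + 4 = 28; 28−1 = 27
i=3: 27 = 4·6 + 3 (b=6); 6→7: 4·7 + 3 = 31; 31−1 = 30

10, 16, 24, 27, 30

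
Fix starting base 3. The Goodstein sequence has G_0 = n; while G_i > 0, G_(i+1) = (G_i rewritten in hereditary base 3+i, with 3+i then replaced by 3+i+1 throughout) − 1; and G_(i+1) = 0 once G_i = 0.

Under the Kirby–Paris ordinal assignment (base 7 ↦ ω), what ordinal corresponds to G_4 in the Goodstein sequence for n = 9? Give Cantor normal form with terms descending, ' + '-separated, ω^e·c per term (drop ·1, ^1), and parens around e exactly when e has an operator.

ω·3

base 3: 9 = 3^2; at 4: 4^2 = 16; next = 15
base 4: 15 = 3·4 + 3; at 5: 3·5 + 3 = 18; next = 17
base 5: 17 = 3·5 + 2; at 6: 3·6 + 2 = 20; next = 19
base 6: 19 = 3·6 + 1; at 7: 3·7 + 1 = 22; next = 21
base 7: 21 = 3·7; at 8: 3·8 = 24; next = 23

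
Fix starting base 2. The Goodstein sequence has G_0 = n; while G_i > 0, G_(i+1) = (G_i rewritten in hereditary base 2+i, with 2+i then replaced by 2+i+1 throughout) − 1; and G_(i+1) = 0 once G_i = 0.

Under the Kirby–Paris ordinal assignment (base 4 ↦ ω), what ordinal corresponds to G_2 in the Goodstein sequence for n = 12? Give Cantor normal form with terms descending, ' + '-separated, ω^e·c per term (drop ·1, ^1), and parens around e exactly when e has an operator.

ω^(ω + 1) + ω^2·2 + ω·2 + 1

G_0 = 12. HB_2(12) = 2^(2 + 1) + 2^2. Bump = 108. G_1 = 107.
G_1 = 107. HB_3(107) = 3^(3 + 1) + 2·3^2 + 2·3 + 2. Bump = 1066. G_2 = 1065.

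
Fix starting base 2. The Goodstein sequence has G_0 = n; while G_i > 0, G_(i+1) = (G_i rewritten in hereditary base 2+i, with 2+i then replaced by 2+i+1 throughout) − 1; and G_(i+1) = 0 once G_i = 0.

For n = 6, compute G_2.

257

i=0: 6 = 2^2 + 2 (b=2); 2→3: 3^3 + 3 = 30; 30−1 = 29
i=1: 29 = 3^3 + 2 (b=3); 3→4: 4^4 + 2 = 258; 258−1 = 257
i=2: 257 = 4^4 + 1 (b=4); 4→5: 5^5 + 1 = 3126; 3126−1 = 3125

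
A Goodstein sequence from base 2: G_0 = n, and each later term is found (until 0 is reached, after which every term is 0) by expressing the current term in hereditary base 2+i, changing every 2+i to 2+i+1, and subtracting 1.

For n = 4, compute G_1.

26

G_0=4  [base 2] 2^2  →[2↦3]→  3^3 = 27  −1 ⇒ G_1=26
G_1=26  [base 3] 2·3^2 + 2·3 + 2  →[3↦4]→  2·4^2 + 2·4 + 2 = 42  −1 ⇒ G_2=41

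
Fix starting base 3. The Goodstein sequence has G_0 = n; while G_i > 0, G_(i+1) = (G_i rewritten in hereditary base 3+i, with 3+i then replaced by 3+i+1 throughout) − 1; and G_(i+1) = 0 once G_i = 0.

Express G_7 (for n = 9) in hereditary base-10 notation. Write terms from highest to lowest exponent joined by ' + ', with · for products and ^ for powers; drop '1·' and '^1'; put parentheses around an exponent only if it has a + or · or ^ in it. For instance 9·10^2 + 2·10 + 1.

2·10 + 5

step 0: 9 = 3^2; sub 4 for 3: 4^2; = 16; G_1 = 16−1 = 15
step 1: 15 = 3·4 + 3; sub 5 for 4: 3·5 + 3; = 18; G_2 = 18−1 = 17
step 2: 17 = 3·5 + 2; sub 6 for 5: 3·6 + 2; = 20; G_3 = 20−1 = 19
step 3: 19 = 3·6 + 1; sub 7 for 6: 3·7 + 1; = 22; G_4 = 22−1 = 21
step 4: 21 = 3·7; sub 8 for 7: 3·8; = 24; G_5 = 24−1 = 23
step 5: 23 = 2·8 + 7; sub 9 for 8: 2·9 + 7; = 25; G_6 = 25−1 = 24
step 6: 24 = 2·9 + 6; sub 10 for 9: 2·10 + 6; = 26; G_7 = 26−1 = 25
step 7: 25 = 2·10 + 5; sub 11 for 10: 2·11 + 5; = 27; G_8 = 27−1 = 26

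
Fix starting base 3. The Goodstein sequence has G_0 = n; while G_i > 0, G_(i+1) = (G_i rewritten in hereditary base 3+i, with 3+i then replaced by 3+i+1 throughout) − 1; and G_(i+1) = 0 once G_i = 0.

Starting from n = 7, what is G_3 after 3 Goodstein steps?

[0] 7 ≡ 2·3 + 1 (base 3). Lift 4: 9. −1: 8.
[1] 8 ≡ 2·4 (base 4). Lift 5: 10. −1: 9.
[2] 9 ≡ 5 + 4 (base 5). Lift 6: 10. −1: 9.

9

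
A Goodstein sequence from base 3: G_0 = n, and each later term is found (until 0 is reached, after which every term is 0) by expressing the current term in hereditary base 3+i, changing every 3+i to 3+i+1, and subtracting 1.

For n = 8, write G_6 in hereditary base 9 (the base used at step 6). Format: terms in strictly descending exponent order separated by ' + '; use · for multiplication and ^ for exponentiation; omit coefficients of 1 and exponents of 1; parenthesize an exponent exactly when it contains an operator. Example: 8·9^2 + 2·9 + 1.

i=0: 8 = 2·3 + 2 (b=3); 3→4: 2·4 + 2 = 10; 10−1 = 9
i=1: 9 = 2·4 + 1 (b=4); 4→5: 2·5 + 1 = 11; 11−1 = 10
i=2: 10 = 2·5 (b=5); 5→6: 2·6 = 12; 12−1 = 11
i=3: 11 = 6 + 5 (b=6); 6→7: 7 + 5 = 12; 12−1 = 11
i=4: 11 = 7 + 4 (b=7); 7→8: 8 + 4 = 12; 12−1 = 11
i=5: 11 = 8 + 3 (b=8); 8→9: 9 + 3 = 12; 12−1 = 11
i=6: 11 = 9 + 2 (b=9); 9→10: 10 + 2 = 12; 12−1 = 11

9 + 2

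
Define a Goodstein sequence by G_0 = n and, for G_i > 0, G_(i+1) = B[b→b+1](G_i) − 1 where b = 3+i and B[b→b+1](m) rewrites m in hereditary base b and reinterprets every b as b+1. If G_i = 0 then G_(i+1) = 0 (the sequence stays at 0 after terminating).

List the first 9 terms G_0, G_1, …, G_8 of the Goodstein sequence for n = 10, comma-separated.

10, 16, 24, 27, 30, 33, 36, 39, 41

(0) 10|_3 = 3^2 + 1 ↦ 4^2 + 1|_4 = 17 ⇒ 16
(1) 16|_4 = 4^2 ↦ 5^2|_5 = 25 ⇒ 24
(2) 24|_5 = 4·5 + 4 ↦ 4·6 + 4|_6 = 28 ⇒ 27
(3) 27|_6 = 4·6 + 3 ↦ 4·7 + 3|_7 = 31 ⇒ 30
(4) 30|_7 = 4·7 + 2 ↦ 4·8 + 2|_8 = 34 ⇒ 33
(5) 33|_8 = 4·8 + 1 ↦ 4·9 + 1|_9 = 37 ⇒ 36
(6) 36|_9 = 4·9 ↦ 4·10|_10 = 40 ⇒ 39
(7) 39|_10 = 3·10 + 9 ↦ 3·11 + 9|_11 = 42 ⇒ 41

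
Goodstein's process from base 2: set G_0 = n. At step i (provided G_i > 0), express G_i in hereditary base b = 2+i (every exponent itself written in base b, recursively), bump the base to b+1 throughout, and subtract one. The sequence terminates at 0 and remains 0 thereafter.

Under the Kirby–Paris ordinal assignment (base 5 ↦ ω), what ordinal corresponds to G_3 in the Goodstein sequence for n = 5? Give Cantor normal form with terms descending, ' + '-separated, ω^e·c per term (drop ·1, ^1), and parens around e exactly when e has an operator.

[0] 5 ≡ 2^2 + 1 (base 2). Lift 3: 28. −1: 27.
[1] 27 ≡ 3^3 (base 3). Lift 4: 256. −1: 255.
[2] 255 ≡ 3·4^3 + 3·4^2 + 3·4 + 3 (base 4). Lift 5: 468. −1: 467.
[3] 467 ≡ 3·5^3 + 3·5^2 + 3·5 + 2 (base 5). Lift 6: 776. −1: 775.

ω^3·3 + ω^2·3 + ω·3 + 2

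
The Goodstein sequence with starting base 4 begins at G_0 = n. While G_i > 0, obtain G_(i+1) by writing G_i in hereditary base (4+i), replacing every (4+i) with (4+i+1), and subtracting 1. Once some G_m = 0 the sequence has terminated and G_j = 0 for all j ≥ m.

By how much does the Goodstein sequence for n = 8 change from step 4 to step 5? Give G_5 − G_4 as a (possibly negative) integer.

0

base 4: 8 = 2·4; at 5: 2·5 = 10; next = 9
base 5: 9 = 5 + 4; at 6: 6 + 4 = 10; next = 9
base 6: 9 = 6 + 3; at 7: 7 + 3 = 10; next = 9
base 7: 9 = 7 + 2; at 8: 8 + 2 = 10; next = 9
base 8: 9 = 8 + 1; at 9: 9 + 1 = 10; next = 9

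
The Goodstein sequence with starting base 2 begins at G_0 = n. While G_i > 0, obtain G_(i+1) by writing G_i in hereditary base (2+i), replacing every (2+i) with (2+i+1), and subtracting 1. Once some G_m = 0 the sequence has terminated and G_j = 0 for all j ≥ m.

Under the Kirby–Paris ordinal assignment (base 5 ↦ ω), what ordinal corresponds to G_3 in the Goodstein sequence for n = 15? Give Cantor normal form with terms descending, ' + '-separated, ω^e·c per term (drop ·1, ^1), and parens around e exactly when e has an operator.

ω^(ω + 1) + ω^ω + 2

base 2: 15 = 2^(2 + 1) + 2^2 + 2 + 1; at 3: 3^(3 + 1) + 3^3 + 3 + 1 = 112; next = 111
base 3: 111 = 3^(3 + 1) + 3^3 + 3; at 4: 4^(4 + 1) + 4^4 + 4 = 1284; next = 1283
base 4: 1283 = 4^(4 + 1) + 4^4 + 3; at 5: 5^(5 + 1) + 5^5 + 3 = 18753; next = 18752
base 5: 18752 = 5^(5 + 1) + 5^5 + 2; at 6: 6^(6 + 1) + 6^6 + 2 = 326594; next = 326593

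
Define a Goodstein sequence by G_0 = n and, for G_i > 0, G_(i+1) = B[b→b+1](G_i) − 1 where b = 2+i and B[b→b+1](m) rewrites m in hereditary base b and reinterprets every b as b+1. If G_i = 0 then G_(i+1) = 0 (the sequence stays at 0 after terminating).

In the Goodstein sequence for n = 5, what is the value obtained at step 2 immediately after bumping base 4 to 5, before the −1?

base 2: 5 = 2^2 + 1; at 3: 3^3 + 1 = 28; next = 27
base 3: 27 = 3^3; at 4: 4^4 = 256; next = 255
base 4: 255 = 3·4^3 + 3·4^2 + 3·4 + 3; at 5: 3·5^3 + 3·5^2 + 3·5 + 3 = 468; next = 467

468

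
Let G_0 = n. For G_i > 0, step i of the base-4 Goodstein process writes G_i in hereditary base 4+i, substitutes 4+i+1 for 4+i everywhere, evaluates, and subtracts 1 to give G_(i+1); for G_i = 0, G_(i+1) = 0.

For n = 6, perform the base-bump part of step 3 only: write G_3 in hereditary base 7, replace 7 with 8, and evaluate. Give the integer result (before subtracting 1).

6

G_0 = 6. HB_4(6) = 4 + 2. Bump = 7. G_1 = 6.
G_1 = 6. HB_5(6) = 5 + 1. Bump = 7. G_2 = 6.
G_2 = 6. HB_6(6) = 6. Bump = 7. G_3 = 6.
G_3 = 6. HB_7(6) = 6. Bump = 6. G_4 = 5.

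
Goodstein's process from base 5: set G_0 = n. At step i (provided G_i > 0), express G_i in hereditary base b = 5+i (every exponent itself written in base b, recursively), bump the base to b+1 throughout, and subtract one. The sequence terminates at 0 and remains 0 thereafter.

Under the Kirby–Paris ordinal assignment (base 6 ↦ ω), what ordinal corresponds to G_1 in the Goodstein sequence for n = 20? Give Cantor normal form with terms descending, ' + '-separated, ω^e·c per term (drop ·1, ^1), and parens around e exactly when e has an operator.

ω·3 + 5

(0) 20|_5 = 4·5 ↦ 4·6|_6 = 24 ⇒ 23
(1) 23|_6 = 3·6 + 5 ↦ 3·7 + 5|_7 = 26 ⇒ 25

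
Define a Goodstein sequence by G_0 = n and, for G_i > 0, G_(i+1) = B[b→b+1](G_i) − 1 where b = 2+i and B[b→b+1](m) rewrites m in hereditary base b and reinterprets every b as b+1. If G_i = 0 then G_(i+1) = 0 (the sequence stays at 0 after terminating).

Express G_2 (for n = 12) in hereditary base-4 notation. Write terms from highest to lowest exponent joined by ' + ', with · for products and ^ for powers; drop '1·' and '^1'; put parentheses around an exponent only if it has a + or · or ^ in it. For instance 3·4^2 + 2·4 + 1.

4^(4 + 1) + 2·4^2 + 2·4 + 1

12 —HB2→ 2^(2 + 1) + 2^2 —bump→ 3^(3 + 1) + 3^3 = 108 —(−1)→ 107
107 —HB3→ 3^(3 + 1) + 2·3^2 + 2·3 + 2 —bump→ 4^(4 + 1) + 2·4^2 + 2·4 + 2 = 1066 —(−1)→ 1065
1065 —HB4→ 4^(4 + 1) + 2·4^2 + 2·4 + 1 —bump→ 5^(5 + 1) + 2·5^2 + 2·5 + 1 = 15686 —(−1)→ 15685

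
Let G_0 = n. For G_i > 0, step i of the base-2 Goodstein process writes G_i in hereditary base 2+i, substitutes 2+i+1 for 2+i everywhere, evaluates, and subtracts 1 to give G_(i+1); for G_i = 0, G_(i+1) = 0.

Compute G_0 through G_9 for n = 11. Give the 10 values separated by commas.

11, 84, 1027, 15627, 279937, 5764801, 134217727, 2749609302, 70077777775, 1997331745490

base 2: 11 = 2^(2 + 1) + 2 + 1; at 3: 3^(3 + 1) + 3 + 1 = 85; next = 84
base 3: 84 = 3^(3 + 1) + 3; at 4: 4^(4 + 1) + 4 = 1028; next = 1027
base 4: 1027 = 4^(4 + 1) + 3; at 5: 5^(5 + 1) + 3 = 15628; next = 15627
base 5: 15627 = 5^(5 + 1) + 2; at 6: 6^(6 + 1) + 2 = 279938; next = 279937
base 6: 279937 = 6^(6 + 1) + 1; at 7: 7^(7 + 1) + 1 = 5764802; next = 5764801
base 7: 5764801 = 7^(7 + 1); at 8: 8^(8 + 1) = 134217728; next = 134217727
base 8: 134217727 = 7·8^8 + 7·8^7 + 7·8^6 + 7·8^5 + 7·8^4 + 7·8^3 + 7·8^2 + 7·8 + 7; at 9: 7·9^9 + 7·9^7 + 7·9^6 + 7·9^5 + 7·9^4 + 7·9^3 + 7·9^2 + 7·9 + 7 = 2749609303; next = 2749609302
base 9: 2749609302 = 7·9^9 + 7·9^7 + 7·9^6 + 7·9^5 + 7·9^4 + 7·9^3 + 7·9^2 + 7·9 + 6; at 10: 7·10^10 + 7·10^7 + 7·10^6 + 7·10^5 + 7·10^4 + 7·10^3 + 7·10^2 + 7·10 + 6 = 70077777776; next = 70077777775
base 10: 70077777775 = 7·10^10 + 7·10^7 + 7·10^6 + 7·10^5 + 7·10^4 + 7·10^3 + 7·10^2 + 7·10 + 5; at 11: 7·11^11 + 7·11^7 + 7·11^6 + 7·11^5 + 7·11^4 + 7·11^3 + 7·11^2 + 7·11 + 5 = 1997331745491; next = 1997331745490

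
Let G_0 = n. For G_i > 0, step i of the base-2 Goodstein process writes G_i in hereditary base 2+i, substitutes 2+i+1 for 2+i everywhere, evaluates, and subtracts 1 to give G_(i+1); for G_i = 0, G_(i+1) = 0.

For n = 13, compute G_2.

step 0: 13 = 2^(2 + 1) + 2^2 + 1; sub 3 for 2: 3^(3 + 1) + 3^3 + 1; = 109; G_1 = 109−1 = 108
step 1: 108 = 3^(3 + 1) + 3^3; sub 4 for 3: 4^(4 + 1) + 4^4; = 1280; G_2 = 1280−1 = 1279
step 2: 1279 = 4^(4 + 1) + 3·4^3 + 3·4^2 + 3·4 + 3; sub 5 for 4: 5^(5 + 1) + 3·5^3 + 3·5^2 + 3·5 + 3; = 16093; G_3 = 16093−1 = 16092

1279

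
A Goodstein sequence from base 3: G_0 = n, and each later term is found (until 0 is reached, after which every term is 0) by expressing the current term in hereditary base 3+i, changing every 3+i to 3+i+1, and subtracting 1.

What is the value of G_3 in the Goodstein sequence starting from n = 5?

5

5 —HB3→ 3 + 2 —bump→ 4 + 2 = 6 —(−1)→ 5
5 —HB4→ 4 + 1 —bump→ 5 + 1 = 6 —(−1)→ 5
5 —HB5→ 5 —bump→ 6 = 6 —(−1)→ 5
5 —HB6→ 5 —bump→ 5 = 5 —(−1)→ 4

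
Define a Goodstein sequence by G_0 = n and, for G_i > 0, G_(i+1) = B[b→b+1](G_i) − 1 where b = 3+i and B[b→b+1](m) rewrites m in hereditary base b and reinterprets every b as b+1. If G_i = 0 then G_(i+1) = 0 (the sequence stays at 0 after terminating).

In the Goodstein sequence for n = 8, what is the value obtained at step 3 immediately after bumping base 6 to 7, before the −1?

(0) 8|_3 = 2·3 + 2 ↦ 2·4 + 2|_4 = 10 ⇒ 9
(1) 9|_4 = 2·4 + 1 ↦ 2·5 + 1|_5 = 11 ⇒ 10
(2) 10|_5 = 2·5 ↦ 2·6|_6 = 12 ⇒ 11
(3) 11|_6 = 6 + 5 ↦ 7 + 5|_7 = 12 ⇒ 11

12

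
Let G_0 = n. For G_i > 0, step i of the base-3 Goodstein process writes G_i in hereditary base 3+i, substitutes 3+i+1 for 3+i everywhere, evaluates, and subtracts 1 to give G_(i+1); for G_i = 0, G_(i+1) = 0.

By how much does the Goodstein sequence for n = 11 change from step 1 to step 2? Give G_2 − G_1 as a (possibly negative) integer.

8

base 3: 11 = 3^2 + 2; at 4: 4^2 + 2 = 18; next = 17
base 4: 17 = 4^2 + 1; at 5: 5^2 + 1 = 26; next = 25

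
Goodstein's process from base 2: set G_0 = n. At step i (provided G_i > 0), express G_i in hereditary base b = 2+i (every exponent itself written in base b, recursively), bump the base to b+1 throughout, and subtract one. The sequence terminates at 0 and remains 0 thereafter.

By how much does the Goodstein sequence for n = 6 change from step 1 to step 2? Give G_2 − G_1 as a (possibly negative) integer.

228

base 2: 6 = 2^2 + 2; at 3: 3^3 + 3 = 30; next = 29
base 3: 29 = 3^3 + 2; at 4: 4^4 + 2 = 258; next = 257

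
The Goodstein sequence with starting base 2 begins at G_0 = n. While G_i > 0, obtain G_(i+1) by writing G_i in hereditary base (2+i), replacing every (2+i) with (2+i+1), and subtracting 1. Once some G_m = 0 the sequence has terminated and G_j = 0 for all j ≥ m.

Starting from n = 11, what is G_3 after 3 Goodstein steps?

15627

G_0 = 11. HB_2(11) = 2^(2 + 1) + 2 + 1. Bump = 85. G_1 = 84.
G_1 = 84. HB_3(84) = 3^(3 + 1) + 3. Bump = 1028. G_2 = 1027.
G_2 = 1027. HB_4(1027) = 4^(4 + 1) + 3. Bump = 15628. G_3 = 15627.
G_3 = 15627. HB_5(15627) = 5^(5 + 1) + 2. Bump = 279938. G_4 = 279937.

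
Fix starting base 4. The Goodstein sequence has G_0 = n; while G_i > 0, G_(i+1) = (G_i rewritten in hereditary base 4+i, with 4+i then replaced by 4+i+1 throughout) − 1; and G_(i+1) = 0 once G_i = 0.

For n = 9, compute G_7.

11

[0] 9 ≡ 2·4 + 1 (base 4). Lift 5: 11. −1: 10.
[1] 10 ≡ 2·5 (base 5). Lift 6: 12. −1: 11.
[2] 11 ≡ 6 + 5 (base 6). Lift 7: 12. −1: 11.
[3] 11 ≡ 7 + 4 (base 7). Lift 8: 12. −1: 11.
[4] 11 ≡ 8 + 3 (base 8). Lift 9: 12. −1: 11.
[5] 11 ≡ 9 + 2 (base 9). Lift 10: 12. −1: 11.
[6] 11 ≡ 10 + 1 (base 10). Lift 11: 12. −1: 11.
[7] 11 ≡ 11 (base 11). Lift 12: 12. −1: 11.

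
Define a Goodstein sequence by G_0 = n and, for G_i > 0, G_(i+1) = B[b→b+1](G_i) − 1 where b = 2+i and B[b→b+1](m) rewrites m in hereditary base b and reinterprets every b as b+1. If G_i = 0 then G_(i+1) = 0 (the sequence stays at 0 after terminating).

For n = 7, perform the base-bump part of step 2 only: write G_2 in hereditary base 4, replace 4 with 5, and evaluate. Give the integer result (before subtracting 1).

3128

G_0 = 7. HB_2(7) = 2^2 + 2 + 1. Bump = 31. G_1 = 30.
G_1 = 30. HB_3(30) = 3^3 + 3. Bump = 260. G_2 = 259.
G_2 = 259. HB_4(259) = 4^4 + 3. Bump = 3128. G_3 = 3127.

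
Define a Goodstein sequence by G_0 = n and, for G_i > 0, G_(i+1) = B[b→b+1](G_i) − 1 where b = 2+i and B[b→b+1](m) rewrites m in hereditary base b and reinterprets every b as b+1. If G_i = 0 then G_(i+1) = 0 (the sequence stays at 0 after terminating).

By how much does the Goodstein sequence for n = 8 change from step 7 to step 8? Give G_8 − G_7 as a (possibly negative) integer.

base 2: 8 = 2^(2 + 1); at 3: 3^(3 + 1) = 81; next = 80
base 3: 80 = 2·3^3 + 2·3^2 + 2·3 + 2; at 4: 2·4^4 + 2·4^2 + 2·4 + 2 = 554; next = 553
base 4: 553 = 2·4^4 + 2·4^2 + 2·4 + 1; at 5: 2·5^5 + 2·5^2 + 2·5 + 1 = 6311; next = 6310
base 5: 6310 = 2·5^5 + 2·5^2 + 2·5; at 6: 2·6^6 + 2·6^2 + 2·6 = 93396; next = 93395
base 6: 93395 = 2·6^6 + 2·6^2 + 6 + 5; at 7: 2·7^7 + 2·7^2 + 7 + 5 = 1647196; next = 1647195
base 7: 1647195 = 2·7^7 + 2·7^2 + 7 + 4; at 8: 2·8^8 + 2·8^2 + 8 + 4 = 33554572; next = 33554571
base 8: 33554571 = 2·8^8 + 2·8^2 + 8 + 3; at 9: 2·9^9 + 2·9^2 + 9 + 3 = 774841152; next = 774841151
base 9: 774841151 = 2·9^9 + 2·9^2 + 9 + 2; at 10: 2·10^10 + 2·10^2 + 10 + 2 = 20000000212; next = 20000000211

19225159060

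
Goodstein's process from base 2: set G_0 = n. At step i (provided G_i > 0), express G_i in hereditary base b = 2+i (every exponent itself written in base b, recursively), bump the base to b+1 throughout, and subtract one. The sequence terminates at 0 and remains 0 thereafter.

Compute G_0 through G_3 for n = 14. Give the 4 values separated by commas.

14, 110, 1281, 18750

i=0: 14 = 2^(2 + 1) + 2^2 + 2 (b=2); 2→3: 3^(3 + 1) + 3^3 + 3 = 111; 111−1 = 110
i=1: 110 = 3^(3 + 1) + 3^3 + 2 (b=3); 3→4: 4^(4 + 1) + 4^4 + 2 = 1282; 1282−1 = 1281
i=2: 1281 = 4^(4 + 1) + 4^4 + 1 (b=4); 4→5: 5^(5 + 1) + 5^5 + 1 = 18751; 18751−1 = 18750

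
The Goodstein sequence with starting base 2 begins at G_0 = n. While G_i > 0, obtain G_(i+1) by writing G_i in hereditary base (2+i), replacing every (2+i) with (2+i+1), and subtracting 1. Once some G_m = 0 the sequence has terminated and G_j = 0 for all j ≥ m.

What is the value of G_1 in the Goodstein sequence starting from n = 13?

108

i=0: 13 = 2^(2 + 1) + 2^2 + 1 (b=2); 2→3: 3^(3 + 1) + 3^3 + 1 = 109; 109−1 = 108
i=1: 108 = 3^(3 + 1) + 3^3 (b=3); 3→4: 4^(4 + 1) + 4^4 = 1280; 1280−1 = 1279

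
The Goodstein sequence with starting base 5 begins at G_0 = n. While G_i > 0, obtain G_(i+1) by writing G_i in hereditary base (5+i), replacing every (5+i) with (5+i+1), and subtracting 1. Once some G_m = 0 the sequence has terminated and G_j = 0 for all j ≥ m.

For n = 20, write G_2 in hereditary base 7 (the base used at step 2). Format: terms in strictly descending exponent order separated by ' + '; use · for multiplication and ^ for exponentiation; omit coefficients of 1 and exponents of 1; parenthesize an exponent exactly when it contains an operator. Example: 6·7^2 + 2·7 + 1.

3·7 + 4

i=0: 20 = 4·5 (b=5); 5→6: 4·6 = 24; 24−1 = 23
i=1: 23 = 3·6 + 5 (b=6); 6→7: 3·7 + 5 = 26; 26−1 = 25
i=2: 25 = 3·7 + 4 (b=7); 7→8: 3·8 + 4 = 28; 28−1 = 27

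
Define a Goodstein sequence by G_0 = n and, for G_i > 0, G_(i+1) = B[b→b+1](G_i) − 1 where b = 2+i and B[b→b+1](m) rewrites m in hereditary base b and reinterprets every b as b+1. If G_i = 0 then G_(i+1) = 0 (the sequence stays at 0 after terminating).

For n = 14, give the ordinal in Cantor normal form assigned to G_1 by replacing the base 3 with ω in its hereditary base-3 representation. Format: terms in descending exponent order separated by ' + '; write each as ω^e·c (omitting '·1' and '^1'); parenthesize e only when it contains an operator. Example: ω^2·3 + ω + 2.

ω^(ω + 1) + ω^ω + 2

G_0 = 14. HB_2(14) = 2^(2 + 1) + 2^2 + 2. Bump = 111. G_1 = 110.
G_1 = 110. HB_3(110) = 3^(3 + 1) + 3^3 + 2. Bump = 1282. G_2 = 1281.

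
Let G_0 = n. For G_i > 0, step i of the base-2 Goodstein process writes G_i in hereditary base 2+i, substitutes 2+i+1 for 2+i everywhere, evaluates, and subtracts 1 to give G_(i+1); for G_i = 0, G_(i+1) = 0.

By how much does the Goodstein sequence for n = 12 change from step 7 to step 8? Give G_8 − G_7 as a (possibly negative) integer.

96513215637

G_0=12  [base 2] 2^(2 + 1) + 2^2  →[2↦3]→  3^(3 + 1) + 3^3 = 108  −1 ⇒ G_1=107
G_1=107  [base 3] 3^(3 + 1) + 2·3^2 + 2·3 + 2  →[3↦4]→  4^(4 + 1) + 2·4^2 + 2·4 + 2 = 1066  −1 ⇒ G_2=1065
G_2=1065  [base 4] 4^(4 + 1) + 2·4^2 + 2·4 + 1  →[4↦5]→  5^(5 + 1) + 2·5^2 + 2·5 + 1 = 15686  −1 ⇒ G_3=15685
G_3=15685  [base 5] 5^(5 + 1) + 2·5^2 + 2·5  →[5↦6]→  6^(6 + 1) + 2·6^2 + 2·6 = 280020  −1 ⇒ G_4=280019
G_4=280019  [base 6] 6^(6 + 1) + 2·6^2 + 6 + 5  →[6↦7]→  7^(7 + 1) + 2·7^2 + 7 + 5 = 5764911  −1 ⇒ G_5=5764910
G_5=5764910  [base 7] 7^(7 + 1) + 2·7^2 + 7 + 4  →[7↦8]→  8^(8 + 1) + 2·8^2 + 8 + 4 = 134217868  −1 ⇒ G_6=134217867
G_6=134217867  [base 8] 8^(8 + 1) + 2·8^2 + 8 + 3  →[8↦9]→  9^(9 + 1) + 2·9^2 + 9 + 3 = 3486784575  −1 ⇒ G_7=3486784574
G_7=3486784574  [base 9] 9^(9 + 1) + 2·9^2 + 9 + 2  →[9↦10]→  10^(10 + 1) + 2·10^2 + 10 + 2 = 100000000212  −1 ⇒ G_8=100000000211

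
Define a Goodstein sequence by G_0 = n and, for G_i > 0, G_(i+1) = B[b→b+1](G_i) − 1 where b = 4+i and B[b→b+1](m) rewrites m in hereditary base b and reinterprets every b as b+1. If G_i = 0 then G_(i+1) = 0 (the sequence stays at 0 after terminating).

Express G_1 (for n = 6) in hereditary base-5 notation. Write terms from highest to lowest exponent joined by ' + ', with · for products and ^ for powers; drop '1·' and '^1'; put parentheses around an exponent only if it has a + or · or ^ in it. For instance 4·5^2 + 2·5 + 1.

5 + 1

(0) 6|_4 = 4 + 2 ↦ 5 + 2|_5 = 7 ⇒ 6
(1) 6|_5 = 5 + 1 ↦ 6 + 1|_6 = 7 ⇒ 6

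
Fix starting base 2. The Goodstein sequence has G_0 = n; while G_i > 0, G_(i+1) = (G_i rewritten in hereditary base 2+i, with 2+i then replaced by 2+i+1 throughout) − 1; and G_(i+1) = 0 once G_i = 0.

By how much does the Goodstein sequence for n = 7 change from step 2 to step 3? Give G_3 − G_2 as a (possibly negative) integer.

base 2: 7 = 2^2 + 2 + 1; at 3: 3^3 + 3 + 1 = 31; next = 30
base 3: 30 = 3^3 + 3; at 4: 4^4 + 4 = 260; next = 259
base 4: 259 = 4^4 + 3; at 5: 5^5 + 3 = 3128; next = 3127

2868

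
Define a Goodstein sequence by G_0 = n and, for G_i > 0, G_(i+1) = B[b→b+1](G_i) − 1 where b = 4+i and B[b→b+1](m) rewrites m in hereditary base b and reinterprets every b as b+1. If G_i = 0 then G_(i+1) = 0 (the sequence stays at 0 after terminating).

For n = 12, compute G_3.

G_0 = 12. HB_4(12) = 3·4. Bump = 15. G_1 = 14.
G_1 = 14. HB_5(14) = 2·5 + 4. Bump = 16. G_2 = 15.
G_2 = 15. HB_6(15) = 2·6 + 3. Bump = 17. G_3 = 16.
G_3 = 16. HB_7(16) = 2·7 + 2. Bump = 18. G_4 = 17.

16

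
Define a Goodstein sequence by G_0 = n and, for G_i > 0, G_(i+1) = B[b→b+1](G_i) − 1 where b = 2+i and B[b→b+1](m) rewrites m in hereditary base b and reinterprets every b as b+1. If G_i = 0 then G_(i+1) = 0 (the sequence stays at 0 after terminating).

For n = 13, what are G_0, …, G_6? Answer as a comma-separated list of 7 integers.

i=0: 13 = 2^(2 + 1) + 2^2 + 1 (b=2); 2→3: 3^(3 + 1) + 3^3 + 1 = 109; 109−1 = 108
i=1: 108 = 3^(3 + 1) + 3^3 (b=3); 3→4: 4^(4 + 1) + 4^4 = 1280; 1280−1 = 1279
i=2: 1279 = 4^(4 + 1) + 3·4^3 + 3·4^2 + 3·4 + 3 (b=4); 4→5: 5^(5 + 1) + 3·5^3 + 3·5^2 + 3·5 + 3 = 16093; 16093−1 = 16092
i=3: 16092 = 5^(5 + 1) + 3·5^3 + 3·5^2 + 3·5 + 2 (b=5); 5→6: 6^(6 + 1) + 3·6^3 + 3·6^2 + 3·6 + 2 = 280712; 280712−1 = 280711
i=4: 280711 = 6^(6 + 1) + 3·6^3 + 3·6^2 + 3·6 + 1 (b=6); 6→7: 7^(7 + 1) + 3·7^3 + 3·7^2 + 3·7 + 1 = 5765999; 5765999−1 = 5765998
i=5: 5765998 = 7^(7 + 1) + 3·7^3 + 3·7^2 + 3·7 (b=7); 7→8: 8^(8 + 1) + 3·8^3 + 3·8^2 + 3·8 = 134219480; 134219480−1 = 134219479

13, 108, 1279, 16092, 280711, 5765998, 134219479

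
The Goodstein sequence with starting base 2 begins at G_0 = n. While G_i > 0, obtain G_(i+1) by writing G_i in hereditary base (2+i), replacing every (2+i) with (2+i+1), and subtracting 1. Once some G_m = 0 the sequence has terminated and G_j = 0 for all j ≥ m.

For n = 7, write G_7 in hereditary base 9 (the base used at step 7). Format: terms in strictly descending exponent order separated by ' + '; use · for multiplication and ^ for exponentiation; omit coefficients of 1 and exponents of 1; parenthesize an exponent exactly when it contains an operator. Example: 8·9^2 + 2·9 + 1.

7 —HB2→ 2^2 + 2 + 1 —bump→ 3^3 + 3 + 1 = 31 —(−1)→ 30
30 —HB3→ 3^3 + 3 —bump→ 4^4 + 4 = 260 —(−1)→ 259
259 —HB4→ 4^4 + 3 —bump→ 5^5 + 3 = 3128 —(−1)→ 3127
3127 —HB5→ 5^5 + 2 —bump→ 6^6 + 2 = 46658 —(−1)→ 46657
46657 —HB6→ 6^6 + 1 —bump→ 7^7 + 1 = 823544 —(−1)→ 823543
823543 —HB7→ 7^7 —bump→ 8^8 = 16777216 —(−1)→ 16777215
16777215 —HB8→ 7·8^7 + 7·8^6 + 7·8^5 + 7·8^4 + 7·8^3 + 7·8^2 + 7·8 + 7 —bump→ 7·9^7 + 7·9^6 + 7·9^5 + 7·9^4 + 7·9^3 + 7·9^2 + 7·9 + 7 = 37665880 —(−1)→ 37665879
37665879 —HB9→ 7·9^7 + 7·9^6 + 7·9^5 + 7·9^4 + 7·9^3 + 7·9^2 + 7·9 + 6 —bump→ 7·10^7 + 7·10^6 + 7·10^5 + 7·10^4 + 7·10^3 + 7·10^2 + 7·10 + 6 = 77777776 —(−1)→ 77777775

7·9^7 + 7·9^6 + 7·9^5 + 7·9^4 + 7·9^3 + 7·9^2 + 7·9 + 6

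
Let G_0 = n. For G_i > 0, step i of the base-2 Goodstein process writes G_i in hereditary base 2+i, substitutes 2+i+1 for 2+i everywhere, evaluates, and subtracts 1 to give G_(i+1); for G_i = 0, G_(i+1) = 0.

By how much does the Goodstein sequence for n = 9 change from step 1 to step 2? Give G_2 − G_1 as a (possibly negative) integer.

942

base 2: 9 = 2^(2 + 1) + 1; at 3: 3^(3 + 1) + 1 = 82; next = 81
base 3: 81 = 3^(3 + 1); at 4: 4^(4 + 1) = 1024; next = 1023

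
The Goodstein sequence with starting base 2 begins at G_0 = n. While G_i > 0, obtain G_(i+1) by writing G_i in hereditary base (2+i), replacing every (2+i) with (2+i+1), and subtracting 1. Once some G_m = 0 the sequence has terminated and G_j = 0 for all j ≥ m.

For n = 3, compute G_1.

3

base 2: 3 = 2 + 1; at 3: 3 + 1 = 4; next = 3
base 3: 3 = 3; at 4: 4 = 4; next = 3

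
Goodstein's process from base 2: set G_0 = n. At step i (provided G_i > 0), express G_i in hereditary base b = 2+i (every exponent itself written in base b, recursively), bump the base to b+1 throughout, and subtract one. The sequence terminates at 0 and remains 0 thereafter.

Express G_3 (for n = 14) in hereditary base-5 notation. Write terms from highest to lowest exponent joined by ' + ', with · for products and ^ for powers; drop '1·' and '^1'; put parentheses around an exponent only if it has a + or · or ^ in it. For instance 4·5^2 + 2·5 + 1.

5^(5 + 1) + 5^5

step 0: 14 = 2^(2 + 1) + 2^2 + 2; sub 3 for 2: 3^(3 + 1) + 3^3 + 3; = 111; G_1 = 111−1 = 110
step 1: 110 = 3^(3 + 1) + 3^3 + 2; sub 4 for 3: 4^(4 + 1) + 4^4 + 2; = 1282; G_2 = 1282−1 = 1281
step 2: 1281 = 4^(4 + 1) + 4^4 + 1; sub 5 for 4: 5^(5 + 1) + 5^5 + 1; = 18751; G_3 = 18751−1 = 18750
step 3: 18750 = 5^(5 + 1) + 5^5; sub 6 for 5: 6^(6 + 1) + 6^6; = 326592; G_4 = 326592−1 = 326591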